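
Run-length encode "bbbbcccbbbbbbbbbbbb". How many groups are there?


Input: bbbbcccbbbbbbbbbbbb
Scanning for consecutive runs:
  Group 1: 'b' x 4 (positions 0-3)
  Group 2: 'c' x 3 (positions 4-6)
  Group 3: 'b' x 12 (positions 7-18)
Total groups: 3

3


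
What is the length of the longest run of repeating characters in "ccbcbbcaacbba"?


Input: "ccbcbbcaacbba"
Scanning for longest run:
  Position 1 ('c'): continues run of 'c', length=2
  Position 2 ('b'): new char, reset run to 1
  Position 3 ('c'): new char, reset run to 1
  Position 4 ('b'): new char, reset run to 1
  Position 5 ('b'): continues run of 'b', length=2
  Position 6 ('c'): new char, reset run to 1
  Position 7 ('a'): new char, reset run to 1
  Position 8 ('a'): continues run of 'a', length=2
  Position 9 ('c'): new char, reset run to 1
  Position 10 ('b'): new char, reset run to 1
  Position 11 ('b'): continues run of 'b', length=2
  Position 12 ('a'): new char, reset run to 1
Longest run: 'c' with length 2

2


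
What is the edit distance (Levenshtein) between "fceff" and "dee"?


Computing edit distance: "fceff" -> "dee"
DP table:
           d    e    e
      0    1    2    3
  f   1    1    2    3
  c   2    2    2    3
  e   3    3    2    2
  f   4    4    3    3
  f   5    5    4    4
Edit distance = dp[5][3] = 4

4


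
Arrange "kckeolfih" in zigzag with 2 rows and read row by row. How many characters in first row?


Zigzag "kckeolfih" into 2 rows:
Placing characters:
  'k' => row 0
  'c' => row 1
  'k' => row 0
  'e' => row 1
  'o' => row 0
  'l' => row 1
  'f' => row 0
  'i' => row 1
  'h' => row 0
Rows:
  Row 0: "kkofh"
  Row 1: "celi"
First row length: 5

5


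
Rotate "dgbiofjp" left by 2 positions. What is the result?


Input: "dgbiofjp", rotate left by 2
First 2 characters: "dg"
Remaining characters: "biofjp"
Concatenate remaining + first: "biofjp" + "dg" = "biofjpdg"

biofjpdg


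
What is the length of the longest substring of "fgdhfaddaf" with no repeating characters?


Input: "fgdhfaddaf"
Sliding window (track last position of each char):
  Position 0 ('f'): window [0,0] length 1 -- new best
  Position 1 ('g'): window [0,1] length 2 -- new best
  Position 2 ('d'): window [0,2] length 3 -- new best
  Position 3 ('h'): window [0,3] length 4 -- new best
  Position 4 ('f'): repeat (last at 0), move window start to 1
  Position 4 ('f'): window [1,4] length 4
  Position 5 ('a'): window [1,5] length 5 -- new best
  Position 6 ('d'): repeat (last at 2), move window start to 3
  Position 6 ('d'): window [3,6] length 4
  Position 7 ('d'): repeat (last at 6), move window start to 7
  Position 7 ('d'): window [7,7] length 1
  Position 8 ('a'): window [7,8] length 2
  Position 9 ('f'): window [7,9] length 3
Longest substring with no repeats: "gdhfa" with length 5

5


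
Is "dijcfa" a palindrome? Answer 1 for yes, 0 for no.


Input: dijcfa
Reversed: afcjid
  Compare pos 0 ('d') with pos 5 ('a'): MISMATCH
  Compare pos 1 ('i') with pos 4 ('f'): MISMATCH
  Compare pos 2 ('j') with pos 3 ('c'): MISMATCH
Result: not a palindrome

0


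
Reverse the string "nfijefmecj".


Input: nfijefmecj
Reading characters right to left:
  Position 9: 'j'
  Position 8: 'c'
  Position 7: 'e'
  Position 6: 'm'
  Position 5: 'f'
  Position 4: 'e'
  Position 3: 'j'
  Position 2: 'i'
  Position 1: 'f'
  Position 0: 'n'
Reversed: jcemfejifn

jcemfejifn


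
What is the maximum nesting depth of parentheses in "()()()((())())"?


Input: "()()()((())())"
Tracking depth:
  Position 0 '(': depth becomes 1
  Position 1 ')': depth becomes 0
  Position 2 '(': depth becomes 1
  Position 3 ')': depth becomes 0
  Position 4 '(': depth becomes 1
  Position 5 ')': depth becomes 0
  Position 6 '(': depth becomes 1
  Position 7 '(': depth becomes 2
  Position 8 '(': depth becomes 3
  Position 9 ')': depth becomes 2
  Position 10 ')': depth becomes 1
  Position 11 '(': depth becomes 2
  Position 12 ')': depth becomes 1
  Position 13 ')': depth becomes 0
Maximum depth reached: 3

3


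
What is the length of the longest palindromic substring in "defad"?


Input: "defad"
Checking substrings for palindromes:
  No multi-char palindromic substrings found
Longest palindromic substring: "d" with length 1

1


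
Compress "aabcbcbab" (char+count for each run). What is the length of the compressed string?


Input: aabcbcbab
Runs:
  'a' x 2 => "a2"
  'b' x 1 => "b1"
  'c' x 1 => "c1"
  'b' x 1 => "b1"
  'c' x 1 => "c1"
  'b' x 1 => "b1"
  'a' x 1 => "a1"
  'b' x 1 => "b1"
Compressed: "a2b1c1b1c1b1a1b1"
Compressed length: 16

16


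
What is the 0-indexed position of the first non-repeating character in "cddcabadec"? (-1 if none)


Input: cddcabadec
Character frequencies:
  'a': 2
  'b': 1
  'c': 3
  'd': 3
  'e': 1
Scanning left to right for freq == 1:
  Position 0 ('c'): freq=3, skip
  Position 1 ('d'): freq=3, skip
  Position 2 ('d'): freq=3, skip
  Position 3 ('c'): freq=3, skip
  Position 4 ('a'): freq=2, skip
  Position 5 ('b'): unique! => answer = 5

5


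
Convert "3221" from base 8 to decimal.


Input: "3221" in base 8
Positional expansion:
  Digit '3' (value 3) x 8^3 = 1536
  Digit '2' (value 2) x 8^2 = 128
  Digit '2' (value 2) x 8^1 = 16
  Digit '1' (value 1) x 8^0 = 1
Sum = 1681

1681


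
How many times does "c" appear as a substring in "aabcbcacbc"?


Searching for "c" in "aabcbcacbc"
Scanning each position:
  Position 0: "a" => no
  Position 1: "a" => no
  Position 2: "b" => no
  Position 3: "c" => MATCH
  Position 4: "b" => no
  Position 5: "c" => MATCH
  Position 6: "a" => no
  Position 7: "c" => MATCH
  Position 8: "b" => no
  Position 9: "c" => MATCH
Total occurrences: 4

4


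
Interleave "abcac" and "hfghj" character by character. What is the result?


Interleaving "abcac" and "hfghj":
  Position 0: 'a' from first, 'h' from second => "ah"
  Position 1: 'b' from first, 'f' from second => "bf"
  Position 2: 'c' from first, 'g' from second => "cg"
  Position 3: 'a' from first, 'h' from second => "ah"
  Position 4: 'c' from first, 'j' from second => "cj"
Result: ahbfcgahcj

ahbfcgahcj


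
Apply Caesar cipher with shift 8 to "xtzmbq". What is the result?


Caesar cipher: shift "xtzmbq" by 8
  'x' (pos 23) + 8 = pos 5 = 'f'
  't' (pos 19) + 8 = pos 1 = 'b'
  'z' (pos 25) + 8 = pos 7 = 'h'
  'm' (pos 12) + 8 = pos 20 = 'u'
  'b' (pos 1) + 8 = pos 9 = 'j'
  'q' (pos 16) + 8 = pos 24 = 'y'
Result: fbhujy

fbhujy


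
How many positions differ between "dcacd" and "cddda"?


Comparing "dcacd" and "cddda" position by position:
  Position 0: 'd' vs 'c' => DIFFER
  Position 1: 'c' vs 'd' => DIFFER
  Position 2: 'a' vs 'd' => DIFFER
  Position 3: 'c' vs 'd' => DIFFER
  Position 4: 'd' vs 'a' => DIFFER
Positions that differ: 5

5


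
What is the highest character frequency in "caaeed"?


Input: caaeed
Character counts:
  'a': 2
  'c': 1
  'd': 1
  'e': 2
Maximum frequency: 2

2


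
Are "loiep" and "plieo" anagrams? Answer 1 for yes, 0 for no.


Strings: "loiep", "plieo"
Sorted first:  eilop
Sorted second: eilop
Sorted forms match => anagrams

1


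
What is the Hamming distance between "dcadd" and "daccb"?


Comparing "dcadd" and "daccb" position by position:
  Position 0: 'd' vs 'd' => same
  Position 1: 'c' vs 'a' => differ
  Position 2: 'a' vs 'c' => differ
  Position 3: 'd' vs 'c' => differ
  Position 4: 'd' vs 'b' => differ
Total differences (Hamming distance): 4

4


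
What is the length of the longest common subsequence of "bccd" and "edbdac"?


LCS of "bccd" and "edbdac"
DP table:
           e    d    b    d    a    c
      0    0    0    0    0    0    0
  b   0    0    0    1    1    1    1
  c   0    0    0    1    1    1    2
  c   0    0    0    1    1    1    2
  d   0    0    1    1    2    2    2
LCS length = dp[4][6] = 2

2


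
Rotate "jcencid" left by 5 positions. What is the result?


Input: "jcencid", rotate left by 5
First 5 characters: "jcenc"
Remaining characters: "id"
Concatenate remaining + first: "id" + "jcenc" = "idjcenc"

idjcenc


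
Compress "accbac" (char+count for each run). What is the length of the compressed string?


Input: accbac
Runs:
  'a' x 1 => "a1"
  'c' x 2 => "c2"
  'b' x 1 => "b1"
  'a' x 1 => "a1"
  'c' x 1 => "c1"
Compressed: "a1c2b1a1c1"
Compressed length: 10

10


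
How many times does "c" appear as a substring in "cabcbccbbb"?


Searching for "c" in "cabcbccbbb"
Scanning each position:
  Position 0: "c" => MATCH
  Position 1: "a" => no
  Position 2: "b" => no
  Position 3: "c" => MATCH
  Position 4: "b" => no
  Position 5: "c" => MATCH
  Position 6: "c" => MATCH
  Position 7: "b" => no
  Position 8: "b" => no
  Position 9: "b" => no
Total occurrences: 4

4


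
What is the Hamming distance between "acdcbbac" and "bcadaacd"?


Comparing "acdcbbac" and "bcadaacd" position by position:
  Position 0: 'a' vs 'b' => differ
  Position 1: 'c' vs 'c' => same
  Position 2: 'd' vs 'a' => differ
  Position 3: 'c' vs 'd' => differ
  Position 4: 'b' vs 'a' => differ
  Position 5: 'b' vs 'a' => differ
  Position 6: 'a' vs 'c' => differ
  Position 7: 'c' vs 'd' => differ
Total differences (Hamming distance): 7

7


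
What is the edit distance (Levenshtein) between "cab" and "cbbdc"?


Computing edit distance: "cab" -> "cbbdc"
DP table:
           c    b    b    d    c
      0    1    2    3    4    5
  c   1    0    1    2    3    4
  a   2    1    1    2    3    4
  b   3    2    1    1    2    3
Edit distance = dp[3][5] = 3

3


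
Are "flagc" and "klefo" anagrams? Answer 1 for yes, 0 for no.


Strings: "flagc", "klefo"
Sorted first:  acfgl
Sorted second: efklo
Differ at position 0: 'a' vs 'e' => not anagrams

0


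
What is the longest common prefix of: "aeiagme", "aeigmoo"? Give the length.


Words: aeiagme, aeigmoo
  Position 0: all 'a' => match
  Position 1: all 'e' => match
  Position 2: all 'i' => match
  Position 3: ('a', 'g') => mismatch, stop
LCP = "aei" (length 3)

3


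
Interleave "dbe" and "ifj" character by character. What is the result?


Interleaving "dbe" and "ifj":
  Position 0: 'd' from first, 'i' from second => "di"
  Position 1: 'b' from first, 'f' from second => "bf"
  Position 2: 'e' from first, 'j' from second => "ej"
Result: dibfej

dibfej


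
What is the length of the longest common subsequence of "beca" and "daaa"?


LCS of "beca" and "daaa"
DP table:
           d    a    a    a
      0    0    0    0    0
  b   0    0    0    0    0
  e   0    0    0    0    0
  c   0    0    0    0    0
  a   0    0    1    1    1
LCS length = dp[4][4] = 1

1


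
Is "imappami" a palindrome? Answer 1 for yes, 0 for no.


Input: imappami
Reversed: imappami
  Compare pos 0 ('i') with pos 7 ('i'): match
  Compare pos 1 ('m') with pos 6 ('m'): match
  Compare pos 2 ('a') with pos 5 ('a'): match
  Compare pos 3 ('p') with pos 4 ('p'): match
Result: palindrome

1


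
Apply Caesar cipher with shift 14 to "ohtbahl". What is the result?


Caesar cipher: shift "ohtbahl" by 14
  'o' (pos 14) + 14 = pos 2 = 'c'
  'h' (pos 7) + 14 = pos 21 = 'v'
  't' (pos 19) + 14 = pos 7 = 'h'
  'b' (pos 1) + 14 = pos 15 = 'p'
  'a' (pos 0) + 14 = pos 14 = 'o'
  'h' (pos 7) + 14 = pos 21 = 'v'
  'l' (pos 11) + 14 = pos 25 = 'z'
Result: cvhpovz

cvhpovz


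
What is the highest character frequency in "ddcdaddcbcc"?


Input: ddcdaddcbcc
Character counts:
  'a': 1
  'b': 1
  'c': 4
  'd': 5
Maximum frequency: 5

5


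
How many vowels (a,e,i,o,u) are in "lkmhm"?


Input: lkmhm
Checking each character:
  'l' at position 0: consonant
  'k' at position 1: consonant
  'm' at position 2: consonant
  'h' at position 3: consonant
  'm' at position 4: consonant
Total vowels: 0

0


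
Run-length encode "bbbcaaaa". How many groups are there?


Input: bbbcaaaa
Scanning for consecutive runs:
  Group 1: 'b' x 3 (positions 0-2)
  Group 2: 'c' x 1 (positions 3-3)
  Group 3: 'a' x 4 (positions 4-7)
Total groups: 3

3


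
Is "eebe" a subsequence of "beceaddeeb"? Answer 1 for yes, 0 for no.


Check if "eebe" is a subsequence of "beceaddeeb"
Greedy scan:
  Position 0 ('b'): no match needed
  Position 1 ('e'): matches sub[0] = 'e'
  Position 2 ('c'): no match needed
  Position 3 ('e'): matches sub[1] = 'e'
  Position 4 ('a'): no match needed
  Position 5 ('d'): no match needed
  Position 6 ('d'): no match needed
  Position 7 ('e'): no match needed
  Position 8 ('e'): no match needed
  Position 9 ('b'): matches sub[2] = 'b'
Only matched 3/4 characters => not a subsequence

0


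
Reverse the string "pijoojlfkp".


Input: pijoojlfkp
Reading characters right to left:
  Position 9: 'p'
  Position 8: 'k'
  Position 7: 'f'
  Position 6: 'l'
  Position 5: 'j'
  Position 4: 'o'
  Position 3: 'o'
  Position 2: 'j'
  Position 1: 'i'
  Position 0: 'p'
Reversed: pkfljoojip

pkfljoojip


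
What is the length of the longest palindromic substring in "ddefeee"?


Input: "ddefeee"
Checking substrings for palindromes:
  [2:5] "efe" (len 3) => palindrome
  [4:7] "eee" (len 3) => palindrome
  [0:2] "dd" (len 2) => palindrome
  [4:6] "ee" (len 2) => palindrome
  [5:7] "ee" (len 2) => palindrome
Longest palindromic substring: "efe" with length 3

3


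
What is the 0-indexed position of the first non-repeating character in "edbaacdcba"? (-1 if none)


Input: edbaacdcba
Character frequencies:
  'a': 3
  'b': 2
  'c': 2
  'd': 2
  'e': 1
Scanning left to right for freq == 1:
  Position 0 ('e'): unique! => answer = 0

0


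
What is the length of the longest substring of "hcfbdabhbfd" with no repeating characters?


Input: "hcfbdabhbfd"
Sliding window (track last position of each char):
  Position 0 ('h'): window [0,0] length 1 -- new best
  Position 1 ('c'): window [0,1] length 2 -- new best
  Position 2 ('f'): window [0,2] length 3 -- new best
  Position 3 ('b'): window [0,3] length 4 -- new best
  Position 4 ('d'): window [0,4] length 5 -- new best
  Position 5 ('a'): window [0,5] length 6 -- new best
  Position 6 ('b'): repeat (last at 3), move window start to 4
  Position 6 ('b'): window [4,6] length 3
  Position 7 ('h'): window [4,7] length 4
  Position 8 ('b'): repeat (last at 6), move window start to 7
  Position 8 ('b'): window [7,8] length 2
  Position 9 ('f'): window [7,9] length 3
  Position 10 ('d'): window [7,10] length 4
Longest substring with no repeats: "hcfbda" with length 6

6


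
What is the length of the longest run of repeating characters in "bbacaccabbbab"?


Input: "bbacaccabbbab"
Scanning for longest run:
  Position 1 ('b'): continues run of 'b', length=2
  Position 2 ('a'): new char, reset run to 1
  Position 3 ('c'): new char, reset run to 1
  Position 4 ('a'): new char, reset run to 1
  Position 5 ('c'): new char, reset run to 1
  Position 6 ('c'): continues run of 'c', length=2
  Position 7 ('a'): new char, reset run to 1
  Position 8 ('b'): new char, reset run to 1
  Position 9 ('b'): continues run of 'b', length=2
  Position 10 ('b'): continues run of 'b', length=3
  Position 11 ('a'): new char, reset run to 1
  Position 12 ('b'): new char, reset run to 1
Longest run: 'b' with length 3

3


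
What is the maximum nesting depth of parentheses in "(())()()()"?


Input: "(())()()()"
Tracking depth:
  Position 0 '(': depth becomes 1
  Position 1 '(': depth becomes 2
  Position 2 ')': depth becomes 1
  Position 3 ')': depth becomes 0
  Position 4 '(': depth becomes 1
  Position 5 ')': depth becomes 0
  Position 6 '(': depth becomes 1
  Position 7 ')': depth becomes 0
  Position 8 '(': depth becomes 1
  Position 9 ')': depth becomes 0
Maximum depth reached: 2

2


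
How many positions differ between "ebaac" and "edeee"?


Comparing "ebaac" and "edeee" position by position:
  Position 0: 'e' vs 'e' => same
  Position 1: 'b' vs 'd' => DIFFER
  Position 2: 'a' vs 'e' => DIFFER
  Position 3: 'a' vs 'e' => DIFFER
  Position 4: 'c' vs 'e' => DIFFER
Positions that differ: 4

4


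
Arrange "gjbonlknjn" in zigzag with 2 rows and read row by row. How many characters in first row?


Zigzag "gjbonlknjn" into 2 rows:
Placing characters:
  'g' => row 0
  'j' => row 1
  'b' => row 0
  'o' => row 1
  'n' => row 0
  'l' => row 1
  'k' => row 0
  'n' => row 1
  'j' => row 0
  'n' => row 1
Rows:
  Row 0: "gbnkj"
  Row 1: "jolnn"
First row length: 5

5


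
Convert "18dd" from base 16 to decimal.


Input: "18dd" in base 16
Positional expansion:
  Digit '1' (value 1) x 16^3 = 4096
  Digit '8' (value 8) x 16^2 = 2048
  Digit 'd' (value 13) x 16^1 = 208
  Digit 'd' (value 13) x 16^0 = 13
Sum = 6365

6365


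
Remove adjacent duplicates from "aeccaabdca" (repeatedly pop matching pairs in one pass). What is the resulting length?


Input: aeccaabdca
Stack-based adjacent duplicate removal:
  Read 'a': push. Stack: a
  Read 'e': push. Stack: ae
  Read 'c': push. Stack: aec
  Read 'c': matches stack top 'c' => pop. Stack: ae
  Read 'a': push. Stack: aea
  Read 'a': matches stack top 'a' => pop. Stack: ae
  Read 'b': push. Stack: aeb
  Read 'd': push. Stack: aebd
  Read 'c': push. Stack: aebdc
  Read 'a': push. Stack: aebdca
Final stack: "aebdca" (length 6)

6


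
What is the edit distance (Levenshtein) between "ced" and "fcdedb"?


Computing edit distance: "ced" -> "fcdedb"
DP table:
           f    c    d    e    d    b
      0    1    2    3    4    5    6
  c   1    1    1    2    3    4    5
  e   2    2    2    2    2    3    4
  d   3    3    3    2    3    2    3
Edit distance = dp[3][6] = 3

3


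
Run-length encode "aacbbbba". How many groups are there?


Input: aacbbbba
Scanning for consecutive runs:
  Group 1: 'a' x 2 (positions 0-1)
  Group 2: 'c' x 1 (positions 2-2)
  Group 3: 'b' x 4 (positions 3-6)
  Group 4: 'a' x 1 (positions 7-7)
Total groups: 4

4


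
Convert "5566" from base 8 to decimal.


Input: "5566" in base 8
Positional expansion:
  Digit '5' (value 5) x 8^3 = 2560
  Digit '5' (value 5) x 8^2 = 320
  Digit '6' (value 6) x 8^1 = 48
  Digit '6' (value 6) x 8^0 = 6
Sum = 2934

2934


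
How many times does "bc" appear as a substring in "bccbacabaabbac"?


Searching for "bc" in "bccbacabaabbac"
Scanning each position:
  Position 0: "bc" => MATCH
  Position 1: "cc" => no
  Position 2: "cb" => no
  Position 3: "ba" => no
  Position 4: "ac" => no
  Position 5: "ca" => no
  Position 6: "ab" => no
  Position 7: "ba" => no
  Position 8: "aa" => no
  Position 9: "ab" => no
  Position 10: "bb" => no
  Position 11: "ba" => no
  Position 12: "ac" => no
Total occurrences: 1

1


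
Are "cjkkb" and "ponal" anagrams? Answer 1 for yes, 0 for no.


Strings: "cjkkb", "ponal"
Sorted first:  bcjkk
Sorted second: alnop
Differ at position 0: 'b' vs 'a' => not anagrams

0


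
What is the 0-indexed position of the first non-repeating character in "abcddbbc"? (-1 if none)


Input: abcddbbc
Character frequencies:
  'a': 1
  'b': 3
  'c': 2
  'd': 2
Scanning left to right for freq == 1:
  Position 0 ('a'): unique! => answer = 0

0


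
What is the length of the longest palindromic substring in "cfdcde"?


Input: "cfdcde"
Checking substrings for palindromes:
  [2:5] "dcd" (len 3) => palindrome
Longest palindromic substring: "dcd" with length 3

3


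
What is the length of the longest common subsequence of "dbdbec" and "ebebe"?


LCS of "dbdbec" and "ebebe"
DP table:
           e    b    e    b    e
      0    0    0    0    0    0
  d   0    0    0    0    0    0
  b   0    0    1    1    1    1
  d   0    0    1    1    1    1
  b   0    0    1    1    2    2
  e   0    1    1    2    2    3
  c   0    1    1    2    2    3
LCS length = dp[6][5] = 3

3


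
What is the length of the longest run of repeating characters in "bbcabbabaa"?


Input: "bbcabbabaa"
Scanning for longest run:
  Position 1 ('b'): continues run of 'b', length=2
  Position 2 ('c'): new char, reset run to 1
  Position 3 ('a'): new char, reset run to 1
  Position 4 ('b'): new char, reset run to 1
  Position 5 ('b'): continues run of 'b', length=2
  Position 6 ('a'): new char, reset run to 1
  Position 7 ('b'): new char, reset run to 1
  Position 8 ('a'): new char, reset run to 1
  Position 9 ('a'): continues run of 'a', length=2
Longest run: 'b' with length 2

2


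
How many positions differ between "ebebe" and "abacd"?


Comparing "ebebe" and "abacd" position by position:
  Position 0: 'e' vs 'a' => DIFFER
  Position 1: 'b' vs 'b' => same
  Position 2: 'e' vs 'a' => DIFFER
  Position 3: 'b' vs 'c' => DIFFER
  Position 4: 'e' vs 'd' => DIFFER
Positions that differ: 4

4


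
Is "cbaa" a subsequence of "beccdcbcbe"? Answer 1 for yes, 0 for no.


Check if "cbaa" is a subsequence of "beccdcbcbe"
Greedy scan:
  Position 0 ('b'): no match needed
  Position 1 ('e'): no match needed
  Position 2 ('c'): matches sub[0] = 'c'
  Position 3 ('c'): no match needed
  Position 4 ('d'): no match needed
  Position 5 ('c'): no match needed
  Position 6 ('b'): matches sub[1] = 'b'
  Position 7 ('c'): no match needed
  Position 8 ('b'): no match needed
  Position 9 ('e'): no match needed
Only matched 2/4 characters => not a subsequence

0


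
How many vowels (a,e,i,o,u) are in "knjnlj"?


Input: knjnlj
Checking each character:
  'k' at position 0: consonant
  'n' at position 1: consonant
  'j' at position 2: consonant
  'n' at position 3: consonant
  'l' at position 4: consonant
  'j' at position 5: consonant
Total vowels: 0

0


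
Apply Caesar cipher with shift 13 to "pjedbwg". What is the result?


Caesar cipher: shift "pjedbwg" by 13
  'p' (pos 15) + 13 = pos 2 = 'c'
  'j' (pos 9) + 13 = pos 22 = 'w'
  'e' (pos 4) + 13 = pos 17 = 'r'
  'd' (pos 3) + 13 = pos 16 = 'q'
  'b' (pos 1) + 13 = pos 14 = 'o'
  'w' (pos 22) + 13 = pos 9 = 'j'
  'g' (pos 6) + 13 = pos 19 = 't'
Result: cwrqojt

cwrqojt


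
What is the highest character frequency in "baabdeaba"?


Input: baabdeaba
Character counts:
  'a': 4
  'b': 3
  'd': 1
  'e': 1
Maximum frequency: 4

4


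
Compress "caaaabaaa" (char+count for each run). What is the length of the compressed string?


Input: caaaabaaa
Runs:
  'c' x 1 => "c1"
  'a' x 4 => "a4"
  'b' x 1 => "b1"
  'a' x 3 => "a3"
Compressed: "c1a4b1a3"
Compressed length: 8

8


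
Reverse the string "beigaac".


Input: beigaac
Reading characters right to left:
  Position 6: 'c'
  Position 5: 'a'
  Position 4: 'a'
  Position 3: 'g'
  Position 2: 'i'
  Position 1: 'e'
  Position 0: 'b'
Reversed: caagieb

caagieb


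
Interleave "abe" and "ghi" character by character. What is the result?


Interleaving "abe" and "ghi":
  Position 0: 'a' from first, 'g' from second => "ag"
  Position 1: 'b' from first, 'h' from second => "bh"
  Position 2: 'e' from first, 'i' from second => "ei"
Result: agbhei

agbhei


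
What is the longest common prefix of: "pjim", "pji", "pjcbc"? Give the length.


Words: pjim, pji, pjcbc
  Position 0: all 'p' => match
  Position 1: all 'j' => match
  Position 2: ('i', 'i', 'c') => mismatch, stop
LCP = "pj" (length 2)

2


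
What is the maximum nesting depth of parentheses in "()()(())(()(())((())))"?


Input: "()()(())(()(())((())))"
Tracking depth:
  Position 0 '(': depth becomes 1
  Position 1 ')': depth becomes 0
  Position 2 '(': depth becomes 1
  Position 3 ')': depth becomes 0
  Position 4 '(': depth becomes 1
  Position 5 '(': depth becomes 2
  Position 6 ')': depth becomes 1
  Position 7 ')': depth becomes 0
  Position 8 '(': depth becomes 1
  Position 9 '(': depth becomes 2
  Position 10 ')': depth becomes 1
  Position 11 '(': depth becomes 2
  Position 12 '(': depth becomes 3
  Position 13 ')': depth becomes 2
  Position 14 ')': depth becomes 1
  Position 15 '(': depth becomes 2
  Position 16 '(': depth becomes 3
  Position 17 '(': depth becomes 4
  Position 18 ')': depth becomes 3
  Position 19 ')': depth becomes 2
  Position 20 ')': depth becomes 1
  Position 21 ')': depth becomes 0
Maximum depth reached: 4

4


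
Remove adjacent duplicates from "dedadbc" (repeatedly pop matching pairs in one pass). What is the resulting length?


Input: dedadbc
Stack-based adjacent duplicate removal:
  Read 'd': push. Stack: d
  Read 'e': push. Stack: de
  Read 'd': push. Stack: ded
  Read 'a': push. Stack: deda
  Read 'd': push. Stack: dedad
  Read 'b': push. Stack: dedadb
  Read 'c': push. Stack: dedadbc
Final stack: "dedadbc" (length 7)

7


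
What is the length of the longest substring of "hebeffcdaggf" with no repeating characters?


Input: "hebeffcdaggf"
Sliding window (track last position of each char):
  Position 0 ('h'): window [0,0] length 1 -- new best
  Position 1 ('e'): window [0,1] length 2 -- new best
  Position 2 ('b'): window [0,2] length 3 -- new best
  Position 3 ('e'): repeat (last at 1), move window start to 2
  Position 3 ('e'): window [2,3] length 2
  Position 4 ('f'): window [2,4] length 3
  Position 5 ('f'): repeat (last at 4), move window start to 5
  Position 5 ('f'): window [5,5] length 1
  Position 6 ('c'): window [5,6] length 2
  Position 7 ('d'): window [5,7] length 3
  Position 8 ('a'): window [5,8] length 4 -- new best
  Position 9 ('g'): window [5,9] length 5 -- new best
  Position 10 ('g'): repeat (last at 9), move window start to 10
  Position 10 ('g'): window [10,10] length 1
  Position 11 ('f'): window [10,11] length 2
Longest substring with no repeats: "fcdag" with length 5

5


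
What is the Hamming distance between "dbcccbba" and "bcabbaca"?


Comparing "dbcccbba" and "bcabbaca" position by position:
  Position 0: 'd' vs 'b' => differ
  Position 1: 'b' vs 'c' => differ
  Position 2: 'c' vs 'a' => differ
  Position 3: 'c' vs 'b' => differ
  Position 4: 'c' vs 'b' => differ
  Position 5: 'b' vs 'a' => differ
  Position 6: 'b' vs 'c' => differ
  Position 7: 'a' vs 'a' => same
Total differences (Hamming distance): 7

7


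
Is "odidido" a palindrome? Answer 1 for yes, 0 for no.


Input: odidido
Reversed: odidido
  Compare pos 0 ('o') with pos 6 ('o'): match
  Compare pos 1 ('d') with pos 5 ('d'): match
  Compare pos 2 ('i') with pos 4 ('i'): match
Result: palindrome

1


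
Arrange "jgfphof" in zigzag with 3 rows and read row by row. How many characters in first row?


Zigzag "jgfphof" into 3 rows:
Placing characters:
  'j' => row 0
  'g' => row 1
  'f' => row 2
  'p' => row 1
  'h' => row 0
  'o' => row 1
  'f' => row 2
Rows:
  Row 0: "jh"
  Row 1: "gpo"
  Row 2: "ff"
First row length: 2

2


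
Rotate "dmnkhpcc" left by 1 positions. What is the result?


Input: "dmnkhpcc", rotate left by 1
First 1 characters: "d"
Remaining characters: "mnkhpcc"
Concatenate remaining + first: "mnkhpcc" + "d" = "mnkhpccd"

mnkhpccd


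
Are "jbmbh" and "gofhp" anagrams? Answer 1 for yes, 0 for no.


Strings: "jbmbh", "gofhp"
Sorted first:  bbhjm
Sorted second: fghop
Differ at position 0: 'b' vs 'f' => not anagrams

0


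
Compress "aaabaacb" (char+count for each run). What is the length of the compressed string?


Input: aaabaacb
Runs:
  'a' x 3 => "a3"
  'b' x 1 => "b1"
  'a' x 2 => "a2"
  'c' x 1 => "c1"
  'b' x 1 => "b1"
Compressed: "a3b1a2c1b1"
Compressed length: 10

10


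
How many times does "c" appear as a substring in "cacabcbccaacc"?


Searching for "c" in "cacabcbccaacc"
Scanning each position:
  Position 0: "c" => MATCH
  Position 1: "a" => no
  Position 2: "c" => MATCH
  Position 3: "a" => no
  Position 4: "b" => no
  Position 5: "c" => MATCH
  Position 6: "b" => no
  Position 7: "c" => MATCH
  Position 8: "c" => MATCH
  Position 9: "a" => no
  Position 10: "a" => no
  Position 11: "c" => MATCH
  Position 12: "c" => MATCH
Total occurrences: 7

7


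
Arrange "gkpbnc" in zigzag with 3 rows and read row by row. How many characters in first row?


Zigzag "gkpbnc" into 3 rows:
Placing characters:
  'g' => row 0
  'k' => row 1
  'p' => row 2
  'b' => row 1
  'n' => row 0
  'c' => row 1
Rows:
  Row 0: "gn"
  Row 1: "kbc"
  Row 2: "p"
First row length: 2

2


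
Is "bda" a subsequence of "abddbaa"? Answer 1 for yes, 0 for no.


Check if "bda" is a subsequence of "abddbaa"
Greedy scan:
  Position 0 ('a'): no match needed
  Position 1 ('b'): matches sub[0] = 'b'
  Position 2 ('d'): matches sub[1] = 'd'
  Position 3 ('d'): no match needed
  Position 4 ('b'): no match needed
  Position 5 ('a'): matches sub[2] = 'a'
  Position 6 ('a'): no match needed
All 3 characters matched => is a subsequence

1


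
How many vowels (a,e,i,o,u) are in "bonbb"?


Input: bonbb
Checking each character:
  'b' at position 0: consonant
  'o' at position 1: vowel (running total: 1)
  'n' at position 2: consonant
  'b' at position 3: consonant
  'b' at position 4: consonant
Total vowels: 1

1


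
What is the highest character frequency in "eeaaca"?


Input: eeaaca
Character counts:
  'a': 3
  'c': 1
  'e': 2
Maximum frequency: 3

3


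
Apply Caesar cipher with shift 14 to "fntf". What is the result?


Caesar cipher: shift "fntf" by 14
  'f' (pos 5) + 14 = pos 19 = 't'
  'n' (pos 13) + 14 = pos 1 = 'b'
  't' (pos 19) + 14 = pos 7 = 'h'
  'f' (pos 5) + 14 = pos 19 = 't'
Result: tbht

tbht


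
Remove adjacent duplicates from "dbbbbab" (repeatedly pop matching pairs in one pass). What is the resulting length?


Input: dbbbbab
Stack-based adjacent duplicate removal:
  Read 'd': push. Stack: d
  Read 'b': push. Stack: db
  Read 'b': matches stack top 'b' => pop. Stack: d
  Read 'b': push. Stack: db
  Read 'b': matches stack top 'b' => pop. Stack: d
  Read 'a': push. Stack: da
  Read 'b': push. Stack: dab
Final stack: "dab" (length 3)

3


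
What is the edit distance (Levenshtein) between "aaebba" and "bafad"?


Computing edit distance: "aaebba" -> "bafad"
DP table:
           b    a    f    a    d
      0    1    2    3    4    5
  a   1    1    1    2    3    4
  a   2    2    1    2    2    3
  e   3    3    2    2    3    3
  b   4    3    3    3    3    4
  b   5    4    4    4    4    4
  a   6    5    4    5    4    5
Edit distance = dp[6][5] = 5

5


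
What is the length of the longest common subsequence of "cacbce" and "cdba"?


LCS of "cacbce" and "cdba"
DP table:
           c    d    b    a
      0    0    0    0    0
  c   0    1    1    1    1
  a   0    1    1    1    2
  c   0    1    1    1    2
  b   0    1    1    2    2
  c   0    1    1    2    2
  e   0    1    1    2    2
LCS length = dp[6][4] = 2

2


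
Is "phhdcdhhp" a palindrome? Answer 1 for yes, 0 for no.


Input: phhdcdhhp
Reversed: phhdcdhhp
  Compare pos 0 ('p') with pos 8 ('p'): match
  Compare pos 1 ('h') with pos 7 ('h'): match
  Compare pos 2 ('h') with pos 6 ('h'): match
  Compare pos 3 ('d') with pos 5 ('d'): match
Result: palindrome

1


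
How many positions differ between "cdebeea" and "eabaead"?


Comparing "cdebeea" and "eabaead" position by position:
  Position 0: 'c' vs 'e' => DIFFER
  Position 1: 'd' vs 'a' => DIFFER
  Position 2: 'e' vs 'b' => DIFFER
  Position 3: 'b' vs 'a' => DIFFER
  Position 4: 'e' vs 'e' => same
  Position 5: 'e' vs 'a' => DIFFER
  Position 6: 'a' vs 'd' => DIFFER
Positions that differ: 6

6


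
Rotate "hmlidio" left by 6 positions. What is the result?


Input: "hmlidio", rotate left by 6
First 6 characters: "hmlidi"
Remaining characters: "o"
Concatenate remaining + first: "o" + "hmlidi" = "ohmlidi"

ohmlidi


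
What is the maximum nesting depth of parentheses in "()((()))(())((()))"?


Input: "()((()))(())((()))"
Tracking depth:
  Position 0 '(': depth becomes 1
  Position 1 ')': depth becomes 0
  Position 2 '(': depth becomes 1
  Position 3 '(': depth becomes 2
  Position 4 '(': depth becomes 3
  Position 5 ')': depth becomes 2
  Position 6 ')': depth becomes 1
  Position 7 ')': depth becomes 0
  Position 8 '(': depth becomes 1
  Position 9 '(': depth becomes 2
  Position 10 ')': depth becomes 1
  Position 11 ')': depth becomes 0
  Position 12 '(': depth becomes 1
  Position 13 '(': depth becomes 2
  Position 14 '(': depth becomes 3
  Position 15 ')': depth becomes 2
  Position 16 ')': depth becomes 1
  Position 17 ')': depth becomes 0
Maximum depth reached: 3

3


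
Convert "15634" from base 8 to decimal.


Input: "15634" in base 8
Positional expansion:
  Digit '1' (value 1) x 8^4 = 4096
  Digit '5' (value 5) x 8^3 = 2560
  Digit '6' (value 6) x 8^2 = 384
  Digit '3' (value 3) x 8^1 = 24
  Digit '4' (value 4) x 8^0 = 4
Sum = 7068

7068


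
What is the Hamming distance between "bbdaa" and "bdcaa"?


Comparing "bbdaa" and "bdcaa" position by position:
  Position 0: 'b' vs 'b' => same
  Position 1: 'b' vs 'd' => differ
  Position 2: 'd' vs 'c' => differ
  Position 3: 'a' vs 'a' => same
  Position 4: 'a' vs 'a' => same
Total differences (Hamming distance): 2

2


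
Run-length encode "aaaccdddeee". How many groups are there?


Input: aaaccdddeee
Scanning for consecutive runs:
  Group 1: 'a' x 3 (positions 0-2)
  Group 2: 'c' x 2 (positions 3-4)
  Group 3: 'd' x 3 (positions 5-7)
  Group 4: 'e' x 3 (positions 8-10)
Total groups: 4

4


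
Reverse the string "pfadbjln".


Input: pfadbjln
Reading characters right to left:
  Position 7: 'n'
  Position 6: 'l'
  Position 5: 'j'
  Position 4: 'b'
  Position 3: 'd'
  Position 2: 'a'
  Position 1: 'f'
  Position 0: 'p'
Reversed: nljbdafp

nljbdafp


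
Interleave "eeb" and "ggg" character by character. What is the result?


Interleaving "eeb" and "ggg":
  Position 0: 'e' from first, 'g' from second => "eg"
  Position 1: 'e' from first, 'g' from second => "eg"
  Position 2: 'b' from first, 'g' from second => "bg"
Result: egegbg

egegbg


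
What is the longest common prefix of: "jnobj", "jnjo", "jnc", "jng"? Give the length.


Words: jnobj, jnjo, jnc, jng
  Position 0: all 'j' => match
  Position 1: all 'n' => match
  Position 2: ('o', 'j', 'c', 'g') => mismatch, stop
LCP = "jn" (length 2)

2


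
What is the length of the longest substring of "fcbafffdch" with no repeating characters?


Input: "fcbafffdch"
Sliding window (track last position of each char):
  Position 0 ('f'): window [0,0] length 1 -- new best
  Position 1 ('c'): window [0,1] length 2 -- new best
  Position 2 ('b'): window [0,2] length 3 -- new best
  Position 3 ('a'): window [0,3] length 4 -- new best
  Position 4 ('f'): repeat (last at 0), move window start to 1
  Position 4 ('f'): window [1,4] length 4
  Position 5 ('f'): repeat (last at 4), move window start to 5
  Position 5 ('f'): window [5,5] length 1
  Position 6 ('f'): repeat (last at 5), move window start to 6
  Position 6 ('f'): window [6,6] length 1
  Position 7 ('d'): window [6,7] length 2
  Position 8 ('c'): window [6,8] length 3
  Position 9 ('h'): window [6,9] length 4
Longest substring with no repeats: "fcba" with length 4

4


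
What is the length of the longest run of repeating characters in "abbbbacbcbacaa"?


Input: "abbbbacbcbacaa"
Scanning for longest run:
  Position 1 ('b'): new char, reset run to 1
  Position 2 ('b'): continues run of 'b', length=2
  Position 3 ('b'): continues run of 'b', length=3
  Position 4 ('b'): continues run of 'b', length=4
  Position 5 ('a'): new char, reset run to 1
  Position 6 ('c'): new char, reset run to 1
  Position 7 ('b'): new char, reset run to 1
  Position 8 ('c'): new char, reset run to 1
  Position 9 ('b'): new char, reset run to 1
  Position 10 ('a'): new char, reset run to 1
  Position 11 ('c'): new char, reset run to 1
  Position 12 ('a'): new char, reset run to 1
  Position 13 ('a'): continues run of 'a', length=2
Longest run: 'b' with length 4

4


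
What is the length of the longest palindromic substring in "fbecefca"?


Input: "fbecefca"
Checking substrings for palindromes:
  [2:5] "ece" (len 3) => palindrome
Longest palindromic substring: "ece" with length 3

3


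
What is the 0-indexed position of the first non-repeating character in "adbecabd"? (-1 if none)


Input: adbecabd
Character frequencies:
  'a': 2
  'b': 2
  'c': 1
  'd': 2
  'e': 1
Scanning left to right for freq == 1:
  Position 0 ('a'): freq=2, skip
  Position 1 ('d'): freq=2, skip
  Position 2 ('b'): freq=2, skip
  Position 3 ('e'): unique! => answer = 3

3


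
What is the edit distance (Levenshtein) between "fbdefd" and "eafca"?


Computing edit distance: "fbdefd" -> "eafca"
DP table:
           e    a    f    c    a
      0    1    2    3    4    5
  f   1    1    2    2    3    4
  b   2    2    2    3    3    4
  d   3    3    3    3    4    4
  e   4    3    4    4    4    5
  f   5    4    4    4    5    5
  d   6    5    5    5    5    6
Edit distance = dp[6][5] = 6

6


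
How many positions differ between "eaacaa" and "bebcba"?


Comparing "eaacaa" and "bebcba" position by position:
  Position 0: 'e' vs 'b' => DIFFER
  Position 1: 'a' vs 'e' => DIFFER
  Position 2: 'a' vs 'b' => DIFFER
  Position 3: 'c' vs 'c' => same
  Position 4: 'a' vs 'b' => DIFFER
  Position 5: 'a' vs 'a' => same
Positions that differ: 4

4


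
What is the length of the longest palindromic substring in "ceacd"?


Input: "ceacd"
Checking substrings for palindromes:
  No multi-char palindromic substrings found
Longest palindromic substring: "c" with length 1

1


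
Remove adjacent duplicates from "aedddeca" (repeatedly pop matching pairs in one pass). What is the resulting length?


Input: aedddeca
Stack-based adjacent duplicate removal:
  Read 'a': push. Stack: a
  Read 'e': push. Stack: ae
  Read 'd': push. Stack: aed
  Read 'd': matches stack top 'd' => pop. Stack: ae
  Read 'd': push. Stack: aed
  Read 'e': push. Stack: aede
  Read 'c': push. Stack: aedec
  Read 'a': push. Stack: aedeca
Final stack: "aedeca" (length 6)

6


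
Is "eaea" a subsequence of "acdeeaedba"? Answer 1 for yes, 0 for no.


Check if "eaea" is a subsequence of "acdeeaedba"
Greedy scan:
  Position 0 ('a'): no match needed
  Position 1 ('c'): no match needed
  Position 2 ('d'): no match needed
  Position 3 ('e'): matches sub[0] = 'e'
  Position 4 ('e'): no match needed
  Position 5 ('a'): matches sub[1] = 'a'
  Position 6 ('e'): matches sub[2] = 'e'
  Position 7 ('d'): no match needed
  Position 8 ('b'): no match needed
  Position 9 ('a'): matches sub[3] = 'a'
All 4 characters matched => is a subsequence

1


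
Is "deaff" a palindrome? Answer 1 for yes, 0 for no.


Input: deaff
Reversed: ffaed
  Compare pos 0 ('d') with pos 4 ('f'): MISMATCH
  Compare pos 1 ('e') with pos 3 ('f'): MISMATCH
Result: not a palindrome

0


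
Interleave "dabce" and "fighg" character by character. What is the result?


Interleaving "dabce" and "fighg":
  Position 0: 'd' from first, 'f' from second => "df"
  Position 1: 'a' from first, 'i' from second => "ai"
  Position 2: 'b' from first, 'g' from second => "bg"
  Position 3: 'c' from first, 'h' from second => "ch"
  Position 4: 'e' from first, 'g' from second => "eg"
Result: dfaibgcheg

dfaibgcheg


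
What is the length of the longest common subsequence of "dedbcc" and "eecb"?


LCS of "dedbcc" and "eecb"
DP table:
           e    e    c    b
      0    0    0    0    0
  d   0    0    0    0    0
  e   0    1    1    1    1
  d   0    1    1    1    1
  b   0    1    1    1    2
  c   0    1    1    2    2
  c   0    1    1    2    2
LCS length = dp[6][4] = 2

2


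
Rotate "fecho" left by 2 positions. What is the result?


Input: "fecho", rotate left by 2
First 2 characters: "fe"
Remaining characters: "cho"
Concatenate remaining + first: "cho" + "fe" = "chofe"

chofe


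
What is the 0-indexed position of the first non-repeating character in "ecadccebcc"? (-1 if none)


Input: ecadccebcc
Character frequencies:
  'a': 1
  'b': 1
  'c': 5
  'd': 1
  'e': 2
Scanning left to right for freq == 1:
  Position 0 ('e'): freq=2, skip
  Position 1 ('c'): freq=5, skip
  Position 2 ('a'): unique! => answer = 2

2


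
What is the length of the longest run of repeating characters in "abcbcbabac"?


Input: "abcbcbabac"
Scanning for longest run:
  Position 1 ('b'): new char, reset run to 1
  Position 2 ('c'): new char, reset run to 1
  Position 3 ('b'): new char, reset run to 1
  Position 4 ('c'): new char, reset run to 1
  Position 5 ('b'): new char, reset run to 1
  Position 6 ('a'): new char, reset run to 1
  Position 7 ('b'): new char, reset run to 1
  Position 8 ('a'): new char, reset run to 1
  Position 9 ('c'): new char, reset run to 1
Longest run: 'a' with length 1

1
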